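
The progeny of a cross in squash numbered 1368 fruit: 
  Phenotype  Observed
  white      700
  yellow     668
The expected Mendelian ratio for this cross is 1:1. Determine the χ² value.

Under the 1:1 hypothesis (Σ ratio = 2, N = 1368):
  white: 1368 × 1/2 = 684
  yellow: 1368 × 1/2 = 684
χ² = Σ (O − E)² / E
  white: (700 − 684)² / 684 = 0.3743
  yellow: (668 − 684)² / 684 = 0.3743
χ² = 0.3743 + 0.3743 = 0.7486 ≈ 0.749

0.749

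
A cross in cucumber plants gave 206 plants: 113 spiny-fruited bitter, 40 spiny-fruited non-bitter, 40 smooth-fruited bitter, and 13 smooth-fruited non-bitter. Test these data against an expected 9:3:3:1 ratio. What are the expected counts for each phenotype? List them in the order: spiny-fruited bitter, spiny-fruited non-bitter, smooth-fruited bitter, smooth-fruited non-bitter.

The 9:3:3:1 ratio has 16 parts, so with N = 206 the expected counts are:
  spiny-fruited bitter: 206 × 9/16 = 115.875
  spiny-fruited non-bitter: 206 × 3/16 = 38.625
  smooth-fruited bitter: 206 × 3/16 = 38.625
  smooth-fruited non-bitter: 206 × 1/16 = 12.875

115.875, 38.625, 38.625, 12.875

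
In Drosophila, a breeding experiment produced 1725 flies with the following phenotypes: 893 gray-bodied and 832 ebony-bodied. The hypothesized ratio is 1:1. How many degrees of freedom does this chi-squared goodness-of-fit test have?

1

A goodness-of-fit test with 2 phenotype classes has df = 2 − 1 = 1.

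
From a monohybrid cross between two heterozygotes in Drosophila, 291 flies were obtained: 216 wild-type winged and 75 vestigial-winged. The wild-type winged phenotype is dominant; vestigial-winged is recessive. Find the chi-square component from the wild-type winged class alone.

0.023

For a monohybrid cross between heterozygotes with complete dominance, the expected phenotypic ratio is 3:1.
The 3:1 ratio has 4 parts, so with N = 291 the expected counts are:
  wild-type winged: 291 × 3/4 = 218.25
  vestigial-winged: 291 × 1/4 = 72.75
Contribution of wild-type winged: (216 − 218.25)² / 218.25 = 0.0232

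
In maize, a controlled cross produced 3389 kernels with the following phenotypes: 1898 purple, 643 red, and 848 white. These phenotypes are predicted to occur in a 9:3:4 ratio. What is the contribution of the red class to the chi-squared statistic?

0.090

Total ratio parts = 16. Expected numbers out of 3389:
  purple: 3389 × 9/16 = 1906.3125
  red: 3389 × 3/16 = 635.4375
  white: 3389 × 4/16 = 847.25
Contribution of red: (643 − 635.4375)² / 635.4375 = 0.0900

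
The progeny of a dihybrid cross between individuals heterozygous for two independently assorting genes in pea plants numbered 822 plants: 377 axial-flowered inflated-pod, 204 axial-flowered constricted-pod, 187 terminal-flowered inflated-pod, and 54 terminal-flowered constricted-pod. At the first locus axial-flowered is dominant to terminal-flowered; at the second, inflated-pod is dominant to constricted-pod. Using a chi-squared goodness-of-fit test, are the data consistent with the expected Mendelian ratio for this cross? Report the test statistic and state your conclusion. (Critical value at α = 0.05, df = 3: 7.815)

A dihybrid F₂ with independent assortment and complete dominance at both loci gives a 9:3:3:1 phenotypic ratio.
The 9:3:3:1 ratio has 16 parts, so with N = 822 the expected counts are:
  axial-flowered inflated-pod: 822 × 9/16 = 462.375
  axial-flowered constricted-pod: 822 × 3/16 = 154.125
  terminal-flowered inflated-pod: 822 × 3/16 = 154.125
  terminal-flowered constricted-pod: 822 × 1/16 = 51.375
χ² = Σ (O − E)² / E
  axial-flowered inflated-pod: (377 − 462.375)² / 462.375 = 15.7640
  axial-flowered constricted-pod: (204 − 154.125)² / 154.125 = 16.1396
  terminal-flowered inflated-pod: (187 − 154.125)² / 154.125 = 7.0123
  terminal-flowered constricted-pod: (54 − 51.375)² / 51.375 = 0.1341
χ² = 15.7640 + 16.1396 + 7.0123 + 0.1341 = 39.050
Degrees of freedom = 4 − 1 = 3; critical value at α = 0.05 is 7.815.
Since 39.050 > 7.815, we reject the null hypothesis — the data do not fit the 9:3:3:1 ratio.

39.050; not consistent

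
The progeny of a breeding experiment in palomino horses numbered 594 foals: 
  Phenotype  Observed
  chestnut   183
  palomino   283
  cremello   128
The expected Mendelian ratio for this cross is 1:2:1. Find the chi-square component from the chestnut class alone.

Total ratio parts = 4. Expected numbers out of 594:
  chestnut: 594 × 1/4 = 148.5
  palomino: 594 × 2/4 = 297
  cremello: 594 × 1/4 = 148.5
Contribution of chestnut: (183 − 148.5)² / 148.5 = 8.0152

8.015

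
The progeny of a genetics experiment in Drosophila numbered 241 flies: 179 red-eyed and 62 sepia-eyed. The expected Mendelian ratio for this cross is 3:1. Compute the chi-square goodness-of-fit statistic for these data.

The 3:1 ratio has 4 parts, so with N = 241 the expected counts are:
  red-eyed: 241 × 3/4 = 180.75
  sepia-eyed: 241 × 1/4 = 60.25
χ² = Σ (O − E)² / E
  red-eyed: (179 − 180.75)² / 180.75 = 0.0169
  sepia-eyed: (62 − 60.25)² / 60.25 = 0.0508
χ² = 0.0169 + 0.0508 = 0.0677 ≈ 0.068

0.068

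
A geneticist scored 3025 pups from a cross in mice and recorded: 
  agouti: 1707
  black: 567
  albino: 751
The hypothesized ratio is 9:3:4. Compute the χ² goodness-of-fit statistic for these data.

0.054

The 9:3:4 ratio has 16 parts, so with N = 3025 the expected counts are:
  agouti: 3025 × 9/16 = 1701.5625
  black: 3025 × 3/16 = 567.1875
  albino: 3025 × 4/16 = 756.25
χ² = Σ (O − E)² / E
  agouti: (1707 − 1701.5625)² / 1701.5625 = 0.0174
  black: (567 − 567.1875)² / 567.1875 = 0.0001
  albino: (751 − 756.25)² / 756.25 = 0.0364
χ² = 0.0174 + 0.0001 + 0.0364 = 0.0539 ≈ 0.054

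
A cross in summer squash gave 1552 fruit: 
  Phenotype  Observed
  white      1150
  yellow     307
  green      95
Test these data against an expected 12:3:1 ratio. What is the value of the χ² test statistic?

1.089

Total ratio parts = 16. Expected numbers out of 1552:
  white: 1552 × 12/16 = 1164
  yellow: 1552 × 3/16 = 291
  green: 1552 × 1/16 = 97
χ² = Σ (O − E)² / E
  white: (1150 − 1164)² / 1164 = 0.1684
  yellow: (307 − 291)² / 291 = 0.8797
  green: (95 − 97)² / 97 = 0.0412
χ² = 0.1684 + 0.8797 + 0.0412 = 1.0893 ≈ 1.089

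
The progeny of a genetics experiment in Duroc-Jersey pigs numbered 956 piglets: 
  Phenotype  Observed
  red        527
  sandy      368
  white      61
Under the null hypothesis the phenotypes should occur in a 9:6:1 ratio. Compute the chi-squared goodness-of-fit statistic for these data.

Total ratio parts = 16. Expected numbers out of 956:
  red: 956 × 9/16 = 537.75
  sandy: 956 × 6/16 = 358.5
  white: 956 × 1/16 = 59.75
χ² = Σ (O − E)² / E
  red: (527 − 537.75)² / 537.75 = 0.2149
  sandy: (368 − 358.5)² / 358.5 = 0.2517
  white: (61 − 59.75)² / 59.75 = 0.0262
χ² = 0.2149 + 0.2517 + 0.0262 = 0.4928 ≈ 0.493

0.493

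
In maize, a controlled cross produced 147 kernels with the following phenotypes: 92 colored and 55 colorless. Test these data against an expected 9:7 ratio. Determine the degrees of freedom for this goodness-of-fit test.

A goodness-of-fit test with 2 phenotype classes has df = 2 − 1 = 1.

1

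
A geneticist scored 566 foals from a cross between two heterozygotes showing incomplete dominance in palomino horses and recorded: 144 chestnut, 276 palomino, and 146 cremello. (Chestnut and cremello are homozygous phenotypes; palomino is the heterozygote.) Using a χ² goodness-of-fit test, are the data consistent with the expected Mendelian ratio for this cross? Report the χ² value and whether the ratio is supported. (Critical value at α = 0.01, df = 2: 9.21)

With incomplete dominance, a heterozygote × heterozygote cross gives a 1:2:1 phenotypic ratio.
Expected counts for N = 566 under a 1:2:1 ratio (total parts = 4):
  chestnut: 566 × 1/4 = 141.5
  palomino: 566 × 2/4 = 283
  cremello: 566 × 1/4 = 141.5
χ² = Σ (O − E)² / E
  chestnut: (144 − 141.5)² / 141.5 = 0.0442
  palomino: (276 − 283)² / 283 = 0.1731
  cremello: (146 − 141.5)² / 141.5 = 0.1431
χ² = 0.0442 + 0.1731 + 0.1431 = 0.3604 ≈ 0.360
Degrees of freedom = 3 − 1 = 2; critical value at α = 0.01 is 9.21.
Since 0.360 < 9.21, we fail to reject the null hypothesis — the data are consistent with the 1:2:1 ratio.

0.360; consistent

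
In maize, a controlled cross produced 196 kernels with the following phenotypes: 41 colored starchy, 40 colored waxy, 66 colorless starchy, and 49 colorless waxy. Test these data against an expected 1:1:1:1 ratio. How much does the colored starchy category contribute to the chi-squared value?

Under the 1:1:1:1 hypothesis (Σ ratio = 4, N = 196):
  colored starchy: 196 × 1/4 = 49
  colored waxy: 196 × 1/4 = 49
  colorless starchy: 196 × 1/4 = 49
  colorless waxy: 196 × 1/4 = 49
Contribution of colored starchy: (41 − 49)² / 49 = 1.3061

1.306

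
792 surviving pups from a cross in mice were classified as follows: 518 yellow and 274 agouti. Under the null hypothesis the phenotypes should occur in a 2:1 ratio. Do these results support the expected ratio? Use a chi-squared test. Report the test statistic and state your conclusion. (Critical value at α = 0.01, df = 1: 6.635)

The 2:1 ratio has 3 parts, so with N = 792 the expected counts are:
  yellow: 792 × 2/3 = 528
  agouti: 792 × 1/3 = 264
χ² = Σ (O − E)² / E
  yellow: (518 − 528)² / 528 = 0.1894
  agouti: (274 − 264)² / 264 = 0.3788
χ² = 0.1894 + 0.3788 = 0.5682 ≈ 0.568
Degrees of freedom = 2 − 1 = 1; critical value at α = 0.01 is 6.635.
Since 0.568 < 6.635, we fail to reject the null hypothesis — the data are consistent with the 2:1 ratio.

0.568; consistent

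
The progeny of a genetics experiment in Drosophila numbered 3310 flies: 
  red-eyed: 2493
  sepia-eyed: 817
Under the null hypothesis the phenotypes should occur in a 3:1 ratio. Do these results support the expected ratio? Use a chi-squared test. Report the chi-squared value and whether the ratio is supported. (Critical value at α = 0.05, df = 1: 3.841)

Under the 3:1 hypothesis (Σ ratio = 4, N = 3310):
  red-eyed: 3310 × 3/4 = 2482.5
  sepia-eyed: 3310 × 1/4 = 827.5
χ² = Σ (O − E)² / E
  red-eyed: (2493 − 2482.5)² / 2482.5 = 0.0444
  sepia-eyed: (817 − 827.5)² / 827.5 = 0.1332
χ² = 0.0444 + 0.1332 = 0.1776 ≈ 0.178
Degrees of freedom = 2 − 1 = 1; critical value at α = 0.05 is 3.841.
Since 0.178 < 3.841, we fail to reject the null hypothesis — the data are consistent with the 3:1 ratio.

0.178; consistent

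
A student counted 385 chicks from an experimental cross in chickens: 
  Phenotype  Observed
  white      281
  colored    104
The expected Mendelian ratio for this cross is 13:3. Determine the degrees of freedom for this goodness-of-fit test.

1

A goodness-of-fit test with 2 phenotype classes has df = 2 − 1 = 1.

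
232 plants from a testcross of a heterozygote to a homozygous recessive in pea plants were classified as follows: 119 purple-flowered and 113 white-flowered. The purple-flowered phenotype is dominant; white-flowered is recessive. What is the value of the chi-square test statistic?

0.155

A testcross of a heterozygote (Aa × aa) gives a 1:1 phenotypic ratio.
Total ratio parts = 2. Expected numbers out of 232:
  purple-flowered: 232 × 1/2 = 116
  white-flowered: 232 × 1/2 = 116
χ² = Σ (O − E)² / E
  purple-flowered: (119 − 116)² / 116 = 0.0776
  white-flowered: (113 − 116)² / 116 = 0.0776
χ² = 0.0776 + 0.0776 = 0.1552 ≈ 0.155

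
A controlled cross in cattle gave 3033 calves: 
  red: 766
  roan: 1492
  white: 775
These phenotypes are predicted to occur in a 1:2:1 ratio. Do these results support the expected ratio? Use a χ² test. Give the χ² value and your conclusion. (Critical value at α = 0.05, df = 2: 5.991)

Under the 1:2:1 hypothesis (Σ ratio = 4, N = 3033):
  red: 3033 × 1/4 = 758.25
  roan: 3033 × 2/4 = 1516.5
  white: 3033 × 1/4 = 758.25
χ² = Σ (O − E)² / E
  red: (766 − 758.25)² / 758.25 = 0.0792
  roan: (1492 − 1516.5)² / 1516.5 = 0.3958
  white: (775 − 758.25)² / 758.25 = 0.3700
χ² = 0.0792 + 0.3958 + 0.3700 = 0.845
Degrees of freedom = 3 − 1 = 2; critical value at α = 0.05 is 5.991.
Since 0.845 < 5.991, we fail to reject the null hypothesis — the data are consistent with the 1:2:1 ratio.

0.845; consistent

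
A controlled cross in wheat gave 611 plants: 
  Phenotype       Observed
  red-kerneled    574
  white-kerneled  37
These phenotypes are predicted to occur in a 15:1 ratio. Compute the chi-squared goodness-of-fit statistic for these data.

0.039

Expected counts for N = 611 under a 15:1 ratio (total parts = 16):
  red-kerneled: 611 × 15/16 = 572.8125
  white-kerneled: 611 × 1/16 = 38.1875
χ² = Σ (O − E)² / E
  red-kerneled: (574 − 572.8125)² / 572.8125 = 0.0025
  white-kerneled: (37 − 38.1875)² / 38.1875 = 0.0369
χ² = 0.0025 + 0.0369 = 0.0394 ≈ 0.039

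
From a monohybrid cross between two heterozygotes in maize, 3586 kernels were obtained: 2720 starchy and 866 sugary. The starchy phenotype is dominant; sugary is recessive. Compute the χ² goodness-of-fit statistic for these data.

1.384

For a monohybrid cross between heterozygotes with complete dominance, the expected phenotypic ratio is 3:1.
Expected counts for N = 3586 under a 3:1 ratio (total parts = 4):
  starchy: 3586 × 3/4 = 2689.5
  sugary: 3586 × 1/4 = 896.5
χ² = Σ (O − E)² / E
  starchy: (2720 − 2689.5)² / 2689.5 = 0.3459
  sugary: (866 − 896.5)² / 896.5 = 1.0376
χ² = 0.3459 + 1.0376 = 1.3835 ≈ 1.384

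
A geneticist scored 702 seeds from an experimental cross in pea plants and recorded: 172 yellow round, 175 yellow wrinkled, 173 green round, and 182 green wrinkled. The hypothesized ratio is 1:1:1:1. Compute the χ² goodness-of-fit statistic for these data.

Total ratio parts = 4. Expected numbers out of 702:
  yellow round: 702 × 1/4 = 175.5
  yellow wrinkled: 702 × 1/4 = 175.5
  green round: 702 × 1/4 = 175.5
  green wrinkled: 702 × 1/4 = 175.5
χ² = Σ (O − E)² / E
  yellow round: (172 − 175.5)² / 175.5 = 0.0698
  yellow wrinkled: (175 − 175.5)² / 175.5 = 0.0014
  green round: (173 − 175.5)² / 175.5 = 0.0356
  green wrinkled: (182 − 175.5)² / 175.5 = 0.2407
χ² = 0.0698 + 0.0014 + 0.0356 + 0.2407 = 0.3475 ≈ 0.348

0.348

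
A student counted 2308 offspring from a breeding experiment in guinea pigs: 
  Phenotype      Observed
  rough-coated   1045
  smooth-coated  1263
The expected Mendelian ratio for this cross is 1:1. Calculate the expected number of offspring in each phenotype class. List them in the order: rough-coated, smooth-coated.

Expected counts for N = 2308 under a 1:1 ratio (total parts = 2):
  rough-coated: 2308 × 1/2 = 1154
  smooth-coated: 2308 × 1/2 = 1154

1154, 1154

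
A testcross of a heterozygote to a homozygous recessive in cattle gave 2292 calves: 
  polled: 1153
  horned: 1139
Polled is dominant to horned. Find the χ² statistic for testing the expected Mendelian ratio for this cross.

A testcross of a heterozygote (Aa × aa) gives a 1:1 phenotypic ratio.
Under the 1:1 hypothesis (Σ ratio = 2, N = 2292):
  polled: 2292 × 1/2 = 1146
  horned: 2292 × 1/2 = 1146
χ² = Σ (O − E)² / E
  polled: (1153 − 1146)² / 1146 = 0.0428
  horned: (1139 − 1146)² / 1146 = 0.0428
χ² = 0.0428 + 0.0428 = 0.0856 ≈ 0.086

0.086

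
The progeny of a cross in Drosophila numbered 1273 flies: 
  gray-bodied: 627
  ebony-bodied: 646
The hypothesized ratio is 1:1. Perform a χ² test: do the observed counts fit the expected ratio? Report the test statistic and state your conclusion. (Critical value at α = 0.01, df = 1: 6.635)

Expected counts for N = 1273 under a 1:1 ratio (total parts = 2):
  gray-bodied: 1273 × 1/2 = 636.5
  ebony-bodied: 1273 × 1/2 = 636.5
χ² = Σ (O − E)² / E
  gray-bodied: (627 − 636.5)² / 636.5 = 0.1418
  ebony-bodied: (646 − 636.5)² / 636.5 = 0.1418
χ² = 0.1418 + 0.1418 = 0.2836 ≈ 0.284
Degrees of freedom = 2 − 1 = 1; critical value at α = 0.01 is 6.635.
Since 0.284 < 6.635, we fail to reject the null hypothesis — the data are consistent with the 1:1 ratio.

0.284; consistent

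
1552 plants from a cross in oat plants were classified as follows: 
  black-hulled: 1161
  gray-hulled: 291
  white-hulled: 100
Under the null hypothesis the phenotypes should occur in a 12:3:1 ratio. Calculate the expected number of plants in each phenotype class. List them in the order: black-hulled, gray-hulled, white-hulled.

The 12:3:1 ratio has 16 parts, so with N = 1552 the expected counts are:
  black-hulled: 1552 × 12/16 = 1164
  gray-hulled: 1552 × 3/16 = 291
  white-hulled: 1552 × 1/16 = 97

1164, 291, 97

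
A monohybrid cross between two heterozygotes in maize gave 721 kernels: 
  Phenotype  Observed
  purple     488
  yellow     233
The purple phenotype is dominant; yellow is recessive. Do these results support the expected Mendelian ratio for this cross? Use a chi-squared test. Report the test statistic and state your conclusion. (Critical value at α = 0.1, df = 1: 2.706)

For a monohybrid cross between heterozygotes with complete dominance, the expected phenotypic ratio is 3:1.
Expected counts for N = 721 under a 3:1 ratio (total parts = 4):
  purple: 721 × 3/4 = 540.75
  yellow: 721 × 1/4 = 180.25
χ² = Σ (O − E)² / E
  purple: (488 − 540.75)² / 540.75 = 5.1457
  yellow: (233 − 180.25)² / 180.25 = 15.4372
χ² = 5.1457 + 15.4372 = 20.5829 ≈ 20.583
Degrees of freedom = 2 − 1 = 1; critical value at α = 0.1 is 2.706.
Since 20.583 > 2.706, we reject the null hypothesis — the data do not fit the 3:1 ratio.

20.583; not consistent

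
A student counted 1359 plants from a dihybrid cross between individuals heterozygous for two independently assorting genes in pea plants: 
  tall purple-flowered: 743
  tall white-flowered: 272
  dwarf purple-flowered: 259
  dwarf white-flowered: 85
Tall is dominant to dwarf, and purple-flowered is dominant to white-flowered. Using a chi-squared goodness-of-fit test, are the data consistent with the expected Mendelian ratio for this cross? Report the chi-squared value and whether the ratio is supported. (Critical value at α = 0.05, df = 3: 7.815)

1.829; consistent

A dihybrid F₂ with independent assortment and complete dominance at both loci gives a 9:3:3:1 phenotypic ratio.
Total ratio parts = 16. Expected numbers out of 1359:
  tall purple-flowered: 1359 × 9/16 = 764.4375
  tall white-flowered: 1359 × 3/16 = 254.8125
  dwarf purple-flowered: 1359 × 3/16 = 254.8125
  dwarf white-flowered: 1359 × 1/16 = 84.9375
χ² = Σ (O − E)² / E
  tall purple-flowered: (743 − 764.4375)² / 764.4375 = 0.6012
  tall white-flowered: (272 − 254.8125)² / 254.8125 = 1.1593
  dwarf purple-flowered: (259 − 254.8125)² / 254.8125 = 0.0688
  dwarf white-flowered: (85 − 84.9375)² / 84.9375 = 0.0000
χ² = 0.6012 + 1.1593 + 0.0688 + 0.0000 = 1.8293 ≈ 1.829
Degrees of freedom = 4 − 1 = 3; critical value at α = 0.05 is 7.815.
Since 1.829 < 7.815, we fail to reject the null hypothesis — the data are consistent with the 9:3:3:1 ratio.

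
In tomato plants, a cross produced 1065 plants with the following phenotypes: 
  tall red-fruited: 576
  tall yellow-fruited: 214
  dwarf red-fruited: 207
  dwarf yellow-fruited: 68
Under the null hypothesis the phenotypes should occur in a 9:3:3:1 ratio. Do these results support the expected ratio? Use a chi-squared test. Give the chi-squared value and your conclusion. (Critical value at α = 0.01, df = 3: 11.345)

2.213; consistent

The 9:3:3:1 ratio has 16 parts, so with N = 1065 the expected counts are:
  tall red-fruited: 1065 × 9/16 = 599.0625
  tall yellow-fruited: 1065 × 3/16 = 199.6875
  dwarf red-fruited: 1065 × 3/16 = 199.6875
  dwarf yellow-fruited: 1065 × 1/16 = 66.5625
χ² = Σ (O − E)² / E
  tall red-fruited: (576 − 599.0625)² / 599.0625 = 0.8879
  tall yellow-fruited: (214 − 199.6875)² / 199.6875 = 1.0258
  dwarf red-fruited: (207 − 199.6875)² / 199.6875 = 0.2678
  dwarf yellow-fruited: (68 − 66.5625)² / 66.5625 = 0.0310
χ² = 0.8879 + 1.0258 + 0.2678 + 0.0310 = 2.2125 ≈ 2.213
Degrees of freedom = 4 − 1 = 3; critical value at α = 0.01 is 11.345.
Since 2.213 < 11.345, we fail to reject the null hypothesis — the data are consistent with the 9:3:3:1 ratio.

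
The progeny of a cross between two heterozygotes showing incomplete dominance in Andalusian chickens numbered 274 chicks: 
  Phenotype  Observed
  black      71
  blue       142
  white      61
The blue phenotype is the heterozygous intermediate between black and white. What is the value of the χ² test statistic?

1.095

With incomplete dominance, a heterozygote × heterozygote cross gives a 1:2:1 phenotypic ratio.
The 1:2:1 ratio has 4 parts, so with N = 274 the expected counts are:
  black: 274 × 1/4 = 68.5
  blue: 274 × 2/4 = 137
  white: 274 × 1/4 = 68.5
χ² = Σ (O − E)² / E
  black: (71 − 68.5)² / 68.5 = 0.0912
  blue: (142 − 137)² / 137 = 0.1825
  white: (61 − 68.5)² / 68.5 = 0.8212
χ² = 0.0912 + 0.1825 + 0.8212 = 1.0949 ≈ 1.095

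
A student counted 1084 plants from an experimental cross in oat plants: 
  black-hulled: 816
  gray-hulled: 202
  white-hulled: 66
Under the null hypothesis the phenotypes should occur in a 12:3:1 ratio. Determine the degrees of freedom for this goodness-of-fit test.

2

A goodness-of-fit test with 3 phenotype classes has df = 3 − 1 = 2.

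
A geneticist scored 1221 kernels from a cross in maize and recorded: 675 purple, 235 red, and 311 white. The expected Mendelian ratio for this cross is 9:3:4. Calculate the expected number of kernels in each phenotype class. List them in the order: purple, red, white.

686.8125, 228.9375, 305.25

Total ratio parts = 16. Expected numbers out of 1221:
  purple: 1221 × 9/16 = 686.8125
  red: 1221 × 3/16 = 228.9375
  white: 1221 × 4/16 = 305.25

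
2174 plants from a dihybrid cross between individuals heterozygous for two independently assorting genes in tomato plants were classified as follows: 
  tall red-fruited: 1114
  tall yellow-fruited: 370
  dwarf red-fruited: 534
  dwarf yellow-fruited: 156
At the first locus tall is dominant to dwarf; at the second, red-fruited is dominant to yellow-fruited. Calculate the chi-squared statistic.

55.327

A dihybrid F₂ with independent assortment and complete dominance at both loci gives a 9:3:3:1 phenotypic ratio.
Total ratio parts = 16. Expected numbers out of 2174:
  tall red-fruited: 2174 × 9/16 = 1222.875
  tall yellow-fruited: 2174 × 3/16 = 407.625
  dwarf red-fruited: 2174 × 3/16 = 407.625
  dwarf yellow-fruited: 2174 × 1/16 = 135.875
χ² = Σ (O − E)² / E
  tall red-fruited: (1114 − 1222.875)² / 1222.875 = 9.6934
  tall yellow-fruited: (370 − 407.625)² / 407.625 = 3.4729
  dwarf red-fruited: (534 − 407.625)² / 407.625 = 39.1797
  dwarf yellow-fruited: (156 − 135.875)² / 135.875 = 2.9808
χ² = 9.6934 + 3.4729 + 39.1797 + 2.9808 = 55.3268 ≈ 55.327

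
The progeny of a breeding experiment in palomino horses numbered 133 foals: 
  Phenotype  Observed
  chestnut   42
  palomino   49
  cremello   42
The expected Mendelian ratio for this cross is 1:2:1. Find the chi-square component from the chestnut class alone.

Under the 1:2:1 hypothesis (Σ ratio = 4, N = 133):
  chestnut: 133 × 1/4 = 33.25
  palomino: 133 × 2/4 = 66.5
  cremello: 133 × 1/4 = 33.25
Contribution of chestnut: (42 − 33.25)² / 33.25 = 2.3026

2.303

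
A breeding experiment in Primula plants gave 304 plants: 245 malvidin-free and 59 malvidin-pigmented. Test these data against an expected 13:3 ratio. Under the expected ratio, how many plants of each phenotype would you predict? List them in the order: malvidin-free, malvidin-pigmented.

247, 57

Under the 13:3 hypothesis (Σ ratio = 16, N = 304):
  malvidin-free: 304 × 13/16 = 247
  malvidin-pigmented: 304 × 3/16 = 57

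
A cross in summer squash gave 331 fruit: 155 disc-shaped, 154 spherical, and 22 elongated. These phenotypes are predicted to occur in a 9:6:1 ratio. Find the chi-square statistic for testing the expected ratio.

12.498

The 9:6:1 ratio has 16 parts, so with N = 331 the expected counts are:
  disc-shaped: 331 × 9/16 = 186.1875
  spherical: 331 × 6/16 = 124.125
  elongated: 331 × 1/16 = 20.6875
χ² = Σ (O − E)² / E
  disc-shaped: (155 − 186.1875)² / 186.1875 = 5.2241
  spherical: (154 − 124.125)² / 124.125 = 7.1905
  elongated: (22 − 20.6875)² / 20.6875 = 0.0833
χ² = 5.2241 + 7.1905 + 0.0833 = 12.4979 ≈ 12.498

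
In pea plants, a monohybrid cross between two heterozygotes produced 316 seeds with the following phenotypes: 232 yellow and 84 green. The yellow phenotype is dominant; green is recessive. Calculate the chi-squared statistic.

For a monohybrid cross between heterozygotes with complete dominance, the expected phenotypic ratio is 3:1.
The 3:1 ratio has 4 parts, so with N = 316 the expected counts are:
  yellow: 316 × 3/4 = 237
  green: 316 × 1/4 = 79
χ² = Σ (O − E)² / E
  yellow: (232 − 237)² / 237 = 0.1055
  green: (84 − 79)² / 79 = 0.3165
χ² = 0.1055 + 0.3165 = 0.422

0.422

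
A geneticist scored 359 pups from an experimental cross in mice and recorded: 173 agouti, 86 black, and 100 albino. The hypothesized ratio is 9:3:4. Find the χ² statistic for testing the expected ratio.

Total ratio parts = 16. Expected numbers out of 359:
  agouti: 359 × 9/16 = 201.9375
  black: 359 × 3/16 = 67.3125
  albino: 359 × 4/16 = 89.75
χ² = Σ (O − E)² / E
  agouti: (173 − 201.9375)² / 201.9375 = 4.1467
  black: (86 − 67.3125)² / 67.3125 = 5.1881
  albino: (100 − 89.75)² / 89.75 = 1.1706
χ² = 4.1467 + 5.1881 + 1.1706 = 10.5054 ≈ 10.505

10.505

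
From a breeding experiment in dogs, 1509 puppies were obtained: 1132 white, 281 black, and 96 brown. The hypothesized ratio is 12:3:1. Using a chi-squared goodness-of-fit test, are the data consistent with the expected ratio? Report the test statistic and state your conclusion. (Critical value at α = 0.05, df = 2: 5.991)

0.044; consistent

Under the 12:3:1 hypothesis (Σ ratio = 16, N = 1509):
  white: 1509 × 12/16 = 1131.75
  black: 1509 × 3/16 = 282.9375
  brown: 1509 × 1/16 = 94.3125
χ² = Σ (O − E)² / E
  white: (1132 − 1131.75)² / 1131.75 = 0.0001
  black: (281 − 282.9375)² / 282.9375 = 0.0133
  brown: (96 − 94.3125)² / 94.3125 = 0.0302
χ² = 0.0001 + 0.0133 + 0.0302 = 0.0436 ≈ 0.044
Degrees of freedom = 3 − 1 = 2; critical value at α = 0.05 is 5.991.
Since 0.044 < 5.991, we fail to reject the null hypothesis — the data are consistent with the 12:3:1 ratio.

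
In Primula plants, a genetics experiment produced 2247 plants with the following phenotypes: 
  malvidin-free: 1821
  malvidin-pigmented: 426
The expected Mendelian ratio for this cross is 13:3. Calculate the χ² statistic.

0.064

Expected counts for N = 2247 under a 13:3 ratio (total parts = 16):
  malvidin-free: 2247 × 13/16 = 1825.6875
  malvidin-pigmented: 2247 × 3/16 = 421.3125
χ² = Σ (O − E)² / E
  malvidin-free: (1821 − 1825.6875)² / 1825.6875 = 0.0120
  malvidin-pigmented: (426 − 421.3125)² / 421.3125 = 0.0522
χ² = 0.0120 + 0.0522 = 0.0642 ≈ 0.064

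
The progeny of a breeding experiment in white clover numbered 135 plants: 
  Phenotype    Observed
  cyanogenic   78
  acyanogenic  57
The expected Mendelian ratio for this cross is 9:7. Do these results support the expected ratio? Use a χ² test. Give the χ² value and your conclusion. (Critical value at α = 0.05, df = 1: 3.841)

0.128; consistent

Under the 9:7 hypothesis (Σ ratio = 16, N = 135):
  cyanogenic: 135 × 9/16 = 75.9375
  acyanogenic: 135 × 7/16 = 59.0625
χ² = Σ (O − E)² / E
  cyanogenic: (78 − 75.9375)² / 75.9375 = 0.0560
  acyanogenic: (57 − 59.0625)² / 59.0625 = 0.0720
χ² = 0.0560 + 0.0720 = 0.128
Degrees of freedom = 2 − 1 = 1; critical value at α = 0.05 is 3.841.
Since 0.128 < 3.841, we fail to reject the null hypothesis — the data are consistent with the 9:7 ratio.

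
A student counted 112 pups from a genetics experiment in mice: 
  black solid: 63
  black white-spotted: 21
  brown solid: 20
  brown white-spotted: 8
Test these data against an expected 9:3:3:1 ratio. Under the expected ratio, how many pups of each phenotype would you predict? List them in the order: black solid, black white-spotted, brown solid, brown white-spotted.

The 9:3:3:1 ratio has 16 parts, so with N = 112 the expected counts are:
  black solid: 112 × 9/16 = 63
  black white-spotted: 112 × 3/16 = 21
  brown solid: 112 × 3/16 = 21
  brown white-spotted: 112 × 1/16 = 7

63, 21, 21, 7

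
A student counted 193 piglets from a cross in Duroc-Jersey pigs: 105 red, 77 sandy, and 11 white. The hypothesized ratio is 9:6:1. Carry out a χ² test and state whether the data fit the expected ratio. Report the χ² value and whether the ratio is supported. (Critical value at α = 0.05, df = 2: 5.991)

Under the 9:6:1 hypothesis (Σ ratio = 16, N = 193):
  red: 193 × 9/16 = 108.5625
  sandy: 193 × 6/16 = 72.375
  white: 193 × 1/16 = 12.0625
χ² = Σ (O − E)² / E
  red: (105 − 108.5625)² / 108.5625 = 0.1169
  sandy: (77 − 72.375)² / 72.375 = 0.2956
  white: (11 − 12.0625)² / 12.0625 = 0.0936
χ² = 0.1169 + 0.2956 + 0.0936 = 0.5061 ≈ 0.506
Degrees of freedom = 3 − 1 = 2; critical value at α = 0.05 is 5.991.
Since 0.506 < 5.991, we fail to reject the null hypothesis — the data are consistent with the 9:6:1 ratio.

0.506; consistent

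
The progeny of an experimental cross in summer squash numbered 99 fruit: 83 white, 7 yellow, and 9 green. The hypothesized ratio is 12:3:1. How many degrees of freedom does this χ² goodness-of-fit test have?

A goodness-of-fit test with 3 phenotype classes has df = 3 − 1 = 2.

2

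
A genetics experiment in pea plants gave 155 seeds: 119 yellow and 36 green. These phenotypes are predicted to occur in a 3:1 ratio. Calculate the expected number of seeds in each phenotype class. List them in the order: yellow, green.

116.25, 38.75

Total ratio parts = 4. Expected numbers out of 155:
  yellow: 155 × 3/4 = 116.25
  green: 155 × 1/4 = 38.75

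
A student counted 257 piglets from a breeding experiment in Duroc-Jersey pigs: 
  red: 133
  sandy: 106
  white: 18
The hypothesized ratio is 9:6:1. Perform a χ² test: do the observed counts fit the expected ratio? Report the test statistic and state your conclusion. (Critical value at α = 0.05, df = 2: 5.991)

Under the 9:6:1 hypothesis (Σ ratio = 16, N = 257):
  red: 257 × 9/16 = 144.5625
  sandy: 257 × 6/16 = 96.375
  white: 257 × 1/16 = 16.0625
χ² = Σ (O − E)² / E
  red: (133 − 144.5625)² / 144.5625 = 0.9248
  sandy: (106 − 96.375)² / 96.375 = 0.9613
  white: (18 − 16.0625)² / 16.0625 = 0.2337
χ² = 0.9248 + 0.9613 + 0.2337 = 2.1198 ≈ 2.120
Degrees of freedom = 3 − 1 = 2; critical value at α = 0.05 is 5.991.
Since 2.120 < 5.991, we fail to reject the null hypothesis — the data are consistent with the 9:6:1 ratio.

2.120; consistent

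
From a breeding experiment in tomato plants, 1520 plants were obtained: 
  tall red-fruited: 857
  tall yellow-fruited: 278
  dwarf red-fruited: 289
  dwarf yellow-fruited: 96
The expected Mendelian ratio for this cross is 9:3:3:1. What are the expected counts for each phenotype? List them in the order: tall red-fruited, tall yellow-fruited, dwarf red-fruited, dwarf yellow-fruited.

Total ratio parts = 16. Expected numbers out of 1520:
  tall red-fruited: 1520 × 9/16 = 855
  tall yellow-fruited: 1520 × 3/16 = 285
  dwarf red-fruited: 1520 × 3/16 = 285
  dwarf yellow-fruited: 1520 × 1/16 = 95

855, 285, 285, 95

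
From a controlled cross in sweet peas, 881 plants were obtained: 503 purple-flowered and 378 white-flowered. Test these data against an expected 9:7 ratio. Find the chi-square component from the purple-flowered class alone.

The 9:7 ratio has 16 parts, so with N = 881 the expected counts are:
  purple-flowered: 881 × 9/16 = 495.5625
  white-flowered: 881 × 7/16 = 385.4375
Contribution of purple-flowered: (503 − 495.5625)² / 495.5625 = 0.1116

0.112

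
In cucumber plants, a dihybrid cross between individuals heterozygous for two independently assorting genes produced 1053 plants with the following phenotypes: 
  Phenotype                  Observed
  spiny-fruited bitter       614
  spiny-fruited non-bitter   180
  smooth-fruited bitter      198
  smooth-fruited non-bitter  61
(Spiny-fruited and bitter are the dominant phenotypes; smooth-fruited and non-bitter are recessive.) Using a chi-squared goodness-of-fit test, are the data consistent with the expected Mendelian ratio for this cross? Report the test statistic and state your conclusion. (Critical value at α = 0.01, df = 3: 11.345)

A dihybrid F₂ with independent assortment and complete dominance at both loci gives a 9:3:3:1 phenotypic ratio.
Under the 9:3:3:1 hypothesis (Σ ratio = 16, N = 1053):
  spiny-fruited bitter: 1053 × 9/16 = 592.3125
  spiny-fruited non-bitter: 1053 × 3/16 = 197.4375
  smooth-fruited bitter: 1053 × 3/16 = 197.4375
  smooth-fruited non-bitter: 1053 × 1/16 = 65.8125
χ² = Σ (O − E)² / E
  spiny-fruited bitter: (614 − 592.3125)² / 592.3125 = 0.7941
  spiny-fruited non-bitter: (180 − 197.4375)² / 197.4375 = 1.5401
  smooth-fruited bitter: (198 − 197.4375)² / 197.4375 = 0.0016
  smooth-fruited non-bitter: (61 − 65.8125)² / 65.8125 = 0.3519
χ² = 0.7941 + 1.5401 + 0.0016 + 0.3519 = 2.6877 ≈ 2.688
Degrees of freedom = 4 − 1 = 3; critical value at α = 0.01 is 11.345.
Since 2.688 < 11.345, we fail to reject the null hypothesis — the data are consistent with the 9:3:3:1 ratio.

2.688; consistent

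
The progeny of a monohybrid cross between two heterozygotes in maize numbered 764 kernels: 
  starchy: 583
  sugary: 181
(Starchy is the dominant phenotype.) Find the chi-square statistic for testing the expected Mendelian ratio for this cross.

For a monohybrid cross between heterozygotes with complete dominance, the expected phenotypic ratio is 3:1.
Expected counts for N = 764 under a 3:1 ratio (total parts = 4):
  starchy: 764 × 3/4 = 573
  sugary: 764 × 1/4 = 191
χ² = Σ (O − E)² / E
  starchy: (583 − 573)² / 573 = 0.1745
  sugary: (181 − 191)² / 191 = 0.5236
χ² = 0.1745 + 0.5236 = 0.6981 ≈ 0.698

0.698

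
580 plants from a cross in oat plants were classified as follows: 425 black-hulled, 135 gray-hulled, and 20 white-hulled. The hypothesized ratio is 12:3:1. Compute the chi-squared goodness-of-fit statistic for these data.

13.851

Total ratio parts = 16. Expected numbers out of 580:
  black-hulled: 580 × 12/16 = 435
  gray-hulled: 580 × 3/16 = 108.75
  white-hulled: 580 × 1/16 = 36.25
χ² = Σ (O − E)² / E
  black-hulled: (425 − 435)² / 435 = 0.2299
  gray-hulled: (135 − 108.75)² / 108.75 = 6.3362
  white-hulled: (20 − 36.25)² / 36.25 = 7.2845
χ² = 0.2299 + 6.3362 + 7.2845 = 13.8506 ≈ 13.851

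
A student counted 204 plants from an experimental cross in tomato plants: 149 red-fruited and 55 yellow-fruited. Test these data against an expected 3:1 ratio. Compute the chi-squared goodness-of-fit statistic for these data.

Expected counts for N = 204 under a 3:1 ratio (total parts = 4):
  red-fruited: 204 × 3/4 = 153
  yellow-fruited: 204 × 1/4 = 51
χ² = Σ (O − E)² / E
  red-fruited: (149 − 153)² / 153 = 0.1046
  yellow-fruited: (55 − 51)² / 51 = 0.3137
χ² = 0.1046 + 0.3137 = 0.4183 ≈ 0.418

0.418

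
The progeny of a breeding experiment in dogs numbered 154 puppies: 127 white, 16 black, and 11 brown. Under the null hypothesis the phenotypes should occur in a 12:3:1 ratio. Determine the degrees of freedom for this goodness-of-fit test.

2

A goodness-of-fit test with 3 phenotype classes has df = 3 − 1 = 2.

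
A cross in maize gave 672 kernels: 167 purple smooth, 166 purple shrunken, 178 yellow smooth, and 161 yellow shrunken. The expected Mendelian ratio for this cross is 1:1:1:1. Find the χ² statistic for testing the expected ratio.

0.917

Expected counts for N = 672 under a 1:1:1:1 ratio (total parts = 4):
  purple smooth: 672 × 1/4 = 168
  purple shrunken: 672 × 1/4 = 168
  yellow smooth: 672 × 1/4 = 168
  yellow shrunken: 672 × 1/4 = 168
χ² = Σ (O − E)² / E
  purple smooth: (167 − 168)² / 168 = 0.0060
  purple shrunken: (166 − 168)² / 168 = 0.0238
  yellow smooth: (178 − 168)² / 168 = 0.5952
  yellow shrunken: (161 − 168)² / 168 = 0.2917
χ² = 0.0060 + 0.0238 + 0.5952 + 0.2917 = 0.9167 ≈ 0.917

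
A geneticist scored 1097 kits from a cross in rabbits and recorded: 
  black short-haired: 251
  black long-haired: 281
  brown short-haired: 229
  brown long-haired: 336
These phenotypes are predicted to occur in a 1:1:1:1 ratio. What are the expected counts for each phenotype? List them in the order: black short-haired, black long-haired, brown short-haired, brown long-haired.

Expected counts for N = 1097 under a 1:1:1:1 ratio (total parts = 4):
  black short-haired: 1097 × 1/4 = 274.25
  black long-haired: 1097 × 1/4 = 274.25
  brown short-haired: 1097 × 1/4 = 274.25
  brown long-haired: 1097 × 1/4 = 274.25

274.25, 274.25, 274.25, 274.25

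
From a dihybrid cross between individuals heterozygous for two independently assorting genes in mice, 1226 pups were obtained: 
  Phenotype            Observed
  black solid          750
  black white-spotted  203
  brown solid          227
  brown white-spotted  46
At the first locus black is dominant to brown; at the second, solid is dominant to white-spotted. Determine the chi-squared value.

A dihybrid F₂ with independent assortment and complete dominance at both loci gives a 9:3:3:1 phenotypic ratio.
Expected counts for N = 1226 under a 9:3:3:1 ratio (total parts = 16):
  black solid: 1226 × 9/16 = 689.625
  black white-spotted: 1226 × 3/16 = 229.875
  brown solid: 1226 × 3/16 = 229.875
  brown white-spotted: 1226 × 1/16 = 76.625
χ² = Σ (O − E)² / E
  black solid: (750 − 689.625)² / 689.625 = 5.2857
  black white-spotted: (203 − 229.875)² / 229.875 = 3.1420
  brown solid: (227 − 229.875)² / 229.875 = 0.0360
  brown white-spotted: (46 − 76.625)² / 76.625 = 12.2400
χ² = 5.2857 + 3.1420 + 0.0360 + 12.2400 = 20.7037 ≈ 20.704

20.704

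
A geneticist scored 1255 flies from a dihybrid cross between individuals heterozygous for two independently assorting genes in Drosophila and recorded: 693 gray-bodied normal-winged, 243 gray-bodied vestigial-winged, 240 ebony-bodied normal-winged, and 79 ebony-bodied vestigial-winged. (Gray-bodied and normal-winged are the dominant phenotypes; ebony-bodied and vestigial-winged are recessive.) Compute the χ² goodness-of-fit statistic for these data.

0.586

A dihybrid F₂ with independent assortment and complete dominance at both loci gives a 9:3:3:1 phenotypic ratio.
The 9:3:3:1 ratio has 16 parts, so with N = 1255 the expected counts are:
  gray-bodied normal-winged: 1255 × 9/16 = 705.9375
  gray-bodied vestigial-winged: 1255 × 3/16 = 235.3125
  ebony-bodied normal-winged: 1255 × 3/16 = 235.3125
  ebony-bodied vestigial-winged: 1255 × 1/16 = 78.4375
χ² = Σ (O − E)² / E
  gray-bodied normal-winged: (693 − 705.9375)² / 705.9375 = 0.2371
  gray-bodied vestigial-winged: (243 − 235.3125)² / 235.3125 = 0.2511
  ebony-bodied normal-winged: (240 − 235.3125)² / 235.3125 = 0.0934
  ebony-bodied vestigial-winged: (79 − 78.4375)² / 78.4375 = 0.0040
χ² = 0.2371 + 0.2511 + 0.0934 + 0.0040 = 0.5856 ≈ 0.586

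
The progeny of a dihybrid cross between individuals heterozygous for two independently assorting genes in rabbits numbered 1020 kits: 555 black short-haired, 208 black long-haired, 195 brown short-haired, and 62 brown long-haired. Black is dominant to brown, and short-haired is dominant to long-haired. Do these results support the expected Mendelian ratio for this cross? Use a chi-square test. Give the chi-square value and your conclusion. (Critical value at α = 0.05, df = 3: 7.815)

2.201; consistent

A dihybrid F₂ with independent assortment and complete dominance at both loci gives a 9:3:3:1 phenotypic ratio.
Total ratio parts = 16. Expected numbers out of 1020:
  black short-haired: 1020 × 9/16 = 573.75
  black long-haired: 1020 × 3/16 = 191.25
  brown short-haired: 1020 × 3/16 = 191.25
  brown long-haired: 1020 × 1/16 = 63.75
χ² = Σ (O − E)² / E
  black short-haired: (555 − 573.75)² / 573.75 = 0.6127
  black long-haired: (208 − 191.25)² / 191.25 = 1.4670
  brown short-haired: (195 − 191.25)² / 191.25 = 0.0735
  brown long-haired: (62 − 63.75)² / 63.75 = 0.0480
χ² = 0.6127 + 1.4670 + 0.0735 + 0.0480 = 2.2012 ≈ 2.201
Degrees of freedom = 4 − 1 = 3; critical value at α = 0.05 is 7.815.
Since 2.201 < 7.815, we fail to reject the null hypothesis — the data are consistent with the 9:3:3:1 ratio.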